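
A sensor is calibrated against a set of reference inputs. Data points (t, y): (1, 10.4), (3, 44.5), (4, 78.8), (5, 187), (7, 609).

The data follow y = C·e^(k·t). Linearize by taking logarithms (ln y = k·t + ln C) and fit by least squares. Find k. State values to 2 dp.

With ln yᵢ as the transformed response and tᵢ as the regressor:
Σt = 20.0000, Σ(t)² = 100.0000, Σln y = 22.1471, Σt·ln y = 102.2342.
Equations: 100.0000·k + 20.0000·ln C = 102.2342;  20.0000·k + 5·ln C = 22.1471.
Δ = 100.0000·5 − (20.0000)² = 100.0000; k = (102.2342·5 − 20.0000·22.1471)/100.0000 = 0.68228, ln C = (100.0000·22.1471 − 20.0000·102.2342)/100.0000 = 1.70030.

k = 0.68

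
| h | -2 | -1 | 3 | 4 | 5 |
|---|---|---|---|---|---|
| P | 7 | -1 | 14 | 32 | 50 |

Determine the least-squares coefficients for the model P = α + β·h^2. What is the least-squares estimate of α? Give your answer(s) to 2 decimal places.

α = -2.92

The normal equations are: 5·α + 55·β = 102;  55·α + 979·β = 1915.
(Σ1 = 5, Σh^2 = 55, Σh^2·h^2 = 979, ΣP = 102, Σh^2·P = 1915.)
Δ = 5·979 − 55² = 1870.
α = (102·979 − 55·1915)/1870 = -497/170; β = (5·1915 − 55·102)/1870 = 793/374.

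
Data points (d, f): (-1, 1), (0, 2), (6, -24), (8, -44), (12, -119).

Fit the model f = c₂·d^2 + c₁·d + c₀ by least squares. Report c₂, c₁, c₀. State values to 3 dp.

Entries of AᵀA: Σd^2·d^2 = 26129, Σd^2·d = 2455, Σd^2 = 245, Σd·d = 245, Σd = 25, Σ1 = 5.
For Aᵀf: Σd^2·f = -20815, Σd·f = -1925, Σf = -184.
Row-reducing yields c₂ = -1997/2022, c₁ = 3535/2022, c₀ = 4807/1685.

c₂ = -0.988, c₁ = 1.748, c₀ = 2.853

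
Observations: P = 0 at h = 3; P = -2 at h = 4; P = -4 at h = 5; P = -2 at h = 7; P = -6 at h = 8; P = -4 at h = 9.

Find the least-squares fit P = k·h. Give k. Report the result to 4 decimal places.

Entries of XᵀX: Σh·h = 244.
For XᵀP: Σh·P = -126.
Hence k = -126 / 244 ≈ -0.516393.

k = -0.5164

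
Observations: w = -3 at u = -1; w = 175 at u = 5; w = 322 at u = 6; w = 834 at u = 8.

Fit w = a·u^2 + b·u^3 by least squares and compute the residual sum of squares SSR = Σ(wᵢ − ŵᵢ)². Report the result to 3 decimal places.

The normal equations are: 6018·a + 43668·b = 69340;  43668·a + 324426·b = 518438.
(Σu^2·u^2 = 6018, Σu^2·u^3 = 43668, Σu^3·u^3 = 324426, Σu^2·w = 69340, Σu^3·w = 518438.)
Eliminating b: 324426·(row 1) − 43668·(row 2) gives 45501444·a = 324426·69340 − 43668·518438 = -143451744, so a = -11954312/3791787.
Then b = (518438 − 43668·(-11954312/3791787))/324426 = 7668397/3791787.
Residuals: 2749116/1263929, 1290300/1263929, -1687702/1263929, 402354/1263929; SSR = 9678344/1263929.

SSR = 7.657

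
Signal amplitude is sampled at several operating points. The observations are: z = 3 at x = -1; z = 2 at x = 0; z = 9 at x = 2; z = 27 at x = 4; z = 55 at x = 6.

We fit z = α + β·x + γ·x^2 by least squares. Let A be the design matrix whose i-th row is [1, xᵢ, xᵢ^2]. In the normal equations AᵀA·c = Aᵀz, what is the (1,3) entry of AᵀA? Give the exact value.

57

Row 1 ↔ basis 1, column 3 ↔ basis x^2, so (AᵀA)_{1,3} = Σᵢ x^2 = (1)·(1) + (1)·(0) + (1)·(4) + (1)·(16) + (1)·(36) = 57.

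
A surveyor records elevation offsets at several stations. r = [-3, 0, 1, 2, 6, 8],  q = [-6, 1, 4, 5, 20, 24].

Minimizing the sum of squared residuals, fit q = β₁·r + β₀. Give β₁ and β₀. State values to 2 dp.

β₁ = 2.85, β₀ = 1.34

Normal-equation sums: Σr·r = 114, Σr = 14, Σ1 = 6.
Moment sums: Σr·q = 344, Σq = 48.
Normal equations: [[114, 14]; [14, 6]]·[β₁, β₀]ᵀ = [344, 48]ᵀ.
Eliminating β₀: 6·(row 1) − 14·(row 2) gives 488·β₁ = 6·344 − 14·48 = 1392, so β₁ = 174/61.
Then β₀ = (48 − 14·(174/61))/6 = 82/61.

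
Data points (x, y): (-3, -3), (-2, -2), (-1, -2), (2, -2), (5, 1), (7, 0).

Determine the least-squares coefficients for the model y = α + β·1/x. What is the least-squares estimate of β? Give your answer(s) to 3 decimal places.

Normal-equation sums: Σ1 = 6, Σ1/x = -104/105, Σ1/x·1/x = 36857/22050.
Moment sums: Σy = -8, Σ1/x·y = 16/5.
So MᵀM·[α, β]ᵀ = Mᵀy: [[6, -104/105]; [-104/105, 36857/22050]]·[α, β]ᵀ = [-8, 16/5]ᵀ.
Eliminating β: (36857/22050)·(row 1) − (-104/105)·(row 2) gives (19951/2205)·α = (36857/22050)·(-8) − (-104/105)·(16/5) = -112484/11025, so α = -112484/99755.
Then β = ((16/5) − (-104/105)·(-112484/99755))/(36857/22050) = 24864/19951.

β = 1.246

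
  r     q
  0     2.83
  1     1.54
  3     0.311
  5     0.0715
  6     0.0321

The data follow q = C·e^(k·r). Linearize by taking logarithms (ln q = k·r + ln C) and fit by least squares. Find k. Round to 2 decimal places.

Linearized form: ln q = k·r + ln C. From the 5 transformed points,
Σr = 15.0000, Σ(r)² = 71.0000, Σln q = -5.7729, Σr·ln q = -36.8958.
Equations: 71.0000·k + 15.0000·ln C = -36.8958;  15.0000·k + 5·ln C = -5.7729.
Solving (det = 130.0000): k = -0.75297, ln C = 1.10434.

k = -0.75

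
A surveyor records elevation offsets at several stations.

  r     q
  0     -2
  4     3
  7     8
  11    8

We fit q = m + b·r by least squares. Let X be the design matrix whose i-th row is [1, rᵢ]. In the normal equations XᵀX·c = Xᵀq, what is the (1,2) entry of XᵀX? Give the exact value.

Row 1 ↔ basis 1, column 2 ↔ basis r, so (XᵀX)_{1,2} = Σᵢ r = (1)·(0) + (1)·(4) + (1)·(7) + (1)·(11) = 22.

22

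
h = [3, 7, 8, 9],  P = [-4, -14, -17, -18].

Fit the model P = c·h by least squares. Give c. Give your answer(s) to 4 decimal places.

From the data, Σh·h = 203.
Moment sums: Σh·P = -408.
So XᵀX·[c]ᵀ = XᵀP: [[203]]·[c]ᵀ = [-408]ᵀ.
c = (-408)/203 = -2.00985.

c = -2.0099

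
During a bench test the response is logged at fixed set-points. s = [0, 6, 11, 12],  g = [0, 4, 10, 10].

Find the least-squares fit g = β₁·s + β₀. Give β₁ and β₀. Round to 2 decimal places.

β₁ = 0.88, β₀ = -0.39

The normal equations are: 301·β₁ + 29·β₀ = 254;  29·β₁ + 4·β₀ = 24.
Eliminating β₀: 4·(row 1) − 29·(row 2) gives 363·β₁ = 4·254 − 29·24 = 320, so β₁ = 320/363.
Then β₀ = (24 − 29·(320/363))/4 = -142/363.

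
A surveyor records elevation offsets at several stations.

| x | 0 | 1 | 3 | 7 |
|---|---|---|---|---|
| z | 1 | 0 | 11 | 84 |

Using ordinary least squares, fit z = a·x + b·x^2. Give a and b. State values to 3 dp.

a = -2.464, b = 2.066

Entries of MᵀM: Σx·x = 59, Σx·x^2 = 371, Σx^2·x^2 = 2483.
Right-hand side: Σx·z = 621, Σx^2·z = 4215.
Normal equations: [[59, 371]; [371, 2483]]·[a, b]ᵀ = [621, 4215]ᵀ.
Δ = 59·2483 − 371² = 8856.
a = (621·2483 − 371·4215)/8856 = -3637/1476; b = (59·4215 − 371·621)/8856 = 3049/1476.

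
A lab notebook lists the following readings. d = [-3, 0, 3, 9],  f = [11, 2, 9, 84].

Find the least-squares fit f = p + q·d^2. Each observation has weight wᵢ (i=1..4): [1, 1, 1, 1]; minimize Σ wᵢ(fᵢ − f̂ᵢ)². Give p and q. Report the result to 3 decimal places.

p = 1.242, q = 1.021

The normal system MᵀWM·[p, q]ᵀ = MᵀWf is [[4, 99]; [99, 6723]]·[p, q]ᵀ = [106, 6984]ᵀ.
Δ = 4·6723 − 99² = 17091.
p = (106·6723 − 99·6984)/17091 = 262/211; q = (4·6984 − 99·106)/17091 = 646/633.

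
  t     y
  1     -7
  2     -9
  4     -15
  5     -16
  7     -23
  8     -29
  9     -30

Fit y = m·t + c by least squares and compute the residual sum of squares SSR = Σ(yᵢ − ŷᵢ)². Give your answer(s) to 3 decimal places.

Setting ∂/∂m … = 0 gives: 240·m + 36·c = -828;  36·m + 7·c = -129.
Determinant 240·7 − 36² = 384.
m = ((-828)·7 − 36·(-129))/384 = -3; c = (240·(-129) − 36·(-828))/384 = -3.
Residuals: -1, 0, 0, 2, 1, -2, 0; SSR = 10.

SSR = 10.000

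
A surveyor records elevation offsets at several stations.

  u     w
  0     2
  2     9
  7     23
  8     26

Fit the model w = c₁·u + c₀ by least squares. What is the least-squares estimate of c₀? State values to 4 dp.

With design matrix M, MᵀM = [[117, 17]; [17, 4]] and Mᵀw = [387, 60]ᵀ.
det = 117·4 − 17² = 179.
c₁ = (387·4 − 17·60)/179 = 528/179; c₀ = (117·60 − 17·387)/179 = 441/179.

c₀ = 2.4637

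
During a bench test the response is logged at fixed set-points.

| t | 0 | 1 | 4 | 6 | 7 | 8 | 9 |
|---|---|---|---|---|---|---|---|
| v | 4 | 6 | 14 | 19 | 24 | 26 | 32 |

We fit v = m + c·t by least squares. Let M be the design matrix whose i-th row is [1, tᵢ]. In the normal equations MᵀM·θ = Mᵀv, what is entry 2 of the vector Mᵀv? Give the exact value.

840

Entry 2 ↔ basis t, so (Mᵀv)_{2} = Σᵢ (t)·vᵢ = (0)·(4) + (1)·(6) + (4)·(14) + (6)·(19) + (7)·(24) + (8)·(26) + (9)·(32) = 840.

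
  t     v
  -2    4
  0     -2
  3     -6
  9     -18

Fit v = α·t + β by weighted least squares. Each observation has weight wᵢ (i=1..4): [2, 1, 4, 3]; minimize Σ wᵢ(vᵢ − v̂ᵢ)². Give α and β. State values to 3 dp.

The normal equations are: 287·α + 35·β = -574;  35·α + 10·β = -72.
(Σwᵢ·t·t = 287, Σwᵢ·t = 35, Σwᵢ·1 = 10, Σwᵢ·t·v = -574, Σwᵢ·v = -72.)
Determinant 287·10 − 35² = 1645.
α = ((-574)·10 − 35·(-72))/1645 = -92/47; β = (287·(-72) − 35·(-574))/1645 = -82/235.

α = -1.957, β = -0.349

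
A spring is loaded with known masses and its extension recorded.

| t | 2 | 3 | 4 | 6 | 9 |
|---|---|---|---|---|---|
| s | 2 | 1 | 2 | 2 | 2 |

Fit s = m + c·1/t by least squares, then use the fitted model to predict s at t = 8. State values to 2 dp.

The normal equations are: 5·m + (49/36)·c = 9;  (49/36)·m + (601/1296)·c = 43/18.
(Σ1 = 5, Σ1/t = 49/36, Σ1/t·1/t = 601/1296, Σs = 9, Σ1/t·s = 43/18.)
Eliminating c: (601/1296)·(row 1) − (49/36)·(row 2) gives (151/324)·m = (601/1296)·9 − (49/36)·(43/18) = 1195/1296, so m = 1195/604.
Then c = ((43/18) − (49/36)·(1195/604))/(601/1296) = -99/151.
At t = 8: ŝ = (1195/604)·(1) + (-99/151)·(1/8) = 2291/1208.

ŝ = 1.90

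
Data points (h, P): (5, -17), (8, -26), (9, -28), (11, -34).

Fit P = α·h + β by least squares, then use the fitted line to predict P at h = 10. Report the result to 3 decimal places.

P̂ = -31.173

XᵀX·[α, β]ᵀ = XᵀP reads: 291·α + 33·β = -919;  33·α + 4·β = -105.
(Σh·h = 291, Σh = 33, Σ1 = 4, Σh·P = -919, ΣP = -105.)
Determinant 291·4 − 33² = 75.
α = ((-919)·4 − 33·(-105))/75 = -211/75; β = (291·(-105) − 33·(-919))/75 = -76/25.
At h = 10: P̂ = (-211/75)·(10) + (-76/25)·(1) = -2338/75.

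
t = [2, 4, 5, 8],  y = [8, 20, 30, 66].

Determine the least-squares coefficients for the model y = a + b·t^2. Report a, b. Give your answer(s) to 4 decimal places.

Entries of XᵀX: Σ1 = 4, Σt^2 = 109, Σt^2·t^2 = 4993.
Right-hand side: Σy = 124, Σt^2·y = 5326.
So XᵀX·[a, b]ᵀ = Xᵀy: [[4, 109]; [109, 4993]]·[a, b]ᵀ = [124, 5326]ᵀ.
Eliminating b: 4993·(row 1) − 109·(row 2) gives 8091·a = 4993·124 − 109·5326 = 38598, so a = 12866/2697.
Then b = (5326 − 109·(12866/2697))/4993 = 2596/2697.

a = 4.7705, b = 0.9626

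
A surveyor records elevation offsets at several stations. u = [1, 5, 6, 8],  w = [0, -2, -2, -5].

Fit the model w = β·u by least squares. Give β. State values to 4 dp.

β = -0.4921

Compute the Gram sums: Σu·u = 126.
And Σu·w = -62.
MᵀM·[β]ᵀ = Mᵀw becomes [[126]]·[β]ᵀ = [-62]ᵀ.
β = (-62)/126 = -0.492063.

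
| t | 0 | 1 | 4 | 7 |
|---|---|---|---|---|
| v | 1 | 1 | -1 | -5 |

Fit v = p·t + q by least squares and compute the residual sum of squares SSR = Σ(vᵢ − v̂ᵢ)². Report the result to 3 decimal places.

SSR = 1.467

Compute the Gram sums: Σt·t = 66, Σt = 12, Σ1 = 4.
Right-hand side: Σt·v = -38, Σv = -4.
Eliminating q: 4·(row 1) − 12·(row 2) gives 120·p = 4·(-38) − 12·(-4) = -104, so p = -13/15.
Then q = ((-4) − 12·(-13/15))/4 = 8/5.
Residuals: -3/5, 4/15, 13/15, -8/15; SSR = 22/15.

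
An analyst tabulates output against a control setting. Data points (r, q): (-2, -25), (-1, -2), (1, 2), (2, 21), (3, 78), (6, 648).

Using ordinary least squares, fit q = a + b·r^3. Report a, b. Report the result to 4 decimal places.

a = -1.3650, b = 3.0049

From the data, Σ1 = 6, Σr^3 = 243, Σr^3·r^3 = 47515.
For Mᵀq: Σq = 722, Σr^3·q = 142446.
MᵀM·[a, b]ᵀ = Mᵀq becomes [[6, 243]; [243, 47515]]·[a, b]ᵀ = [722, 142446]ᵀ.
Δ = 6·47515 − 243² = 226041.
a = (722·47515 − 243·142446)/226041 = -308548/226041; b = (6·142446 − 243·722)/226041 = 226410/75347.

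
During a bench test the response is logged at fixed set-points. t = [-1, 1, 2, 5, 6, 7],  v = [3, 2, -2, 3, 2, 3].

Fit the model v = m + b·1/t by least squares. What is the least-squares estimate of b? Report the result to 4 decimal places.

b = -1.1478

Compute the Gram sums: Σ1 = 6, Σ1/t = 106/105, Σ1/t·1/t = 51557/22050.
Moment sums: Σv = 11, Σ1/t·v = -67/105.
Normal equations: [[6, 106/105]; [106/105, 51557/22050]]·[m, b]ᵀ = [11, -67/105]ᵀ.
Eliminating b: (51557/22050)·(row 1) − (106/105)·(row 2) gives (28687/2205)·m = (51557/22050)·11 − (106/105)·(-67/105) = 193777/7350, so m = 581331/286870.
Then b = ((-67/105) − (106/105)·(581331/286870))/(51557/22050) = -32928/28687.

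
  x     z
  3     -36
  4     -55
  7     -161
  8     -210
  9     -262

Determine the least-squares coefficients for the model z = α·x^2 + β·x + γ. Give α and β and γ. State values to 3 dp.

α = -3.265, β = 1.171, γ = -9.064

Normal-equation sums: Σx^2·x^2 = 13395, Σx^2·x = 1675, Σx^2 = 219, Σx·x = 219, Σx = 31, Σ1 = 5.
And Σx^2·z = -43755, Σx·z = -5493, Σz = -724.
Normal equations: [[13395, 1675, 219]; [1675, 219, 31]; [219, 31, 5]]·[α, β, γ]ᵀ = [-43755, -5493, -724]ᵀ.
Row-reducing yields α = -2651/812, β = 951/812, γ = -1840/203.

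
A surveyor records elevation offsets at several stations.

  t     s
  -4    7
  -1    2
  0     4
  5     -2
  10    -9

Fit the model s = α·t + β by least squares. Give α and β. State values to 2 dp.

α = -1.10, β = 2.60

From the data, Σt·t = 142, Σt = 10, Σ1 = 5.
And Σt·s = -130, Σs = 2.
So AᵀA·[α, β]ᵀ = Aᵀs: [[142, 10]; [10, 5]]·[α, β]ᵀ = [-130, 2]ᵀ.
Determinant 142·5 − 10² = 610.
α = ((-130)·5 − 10·2)/610 = -67/61; β = (142·2 − 10·(-130))/610 = 792/305.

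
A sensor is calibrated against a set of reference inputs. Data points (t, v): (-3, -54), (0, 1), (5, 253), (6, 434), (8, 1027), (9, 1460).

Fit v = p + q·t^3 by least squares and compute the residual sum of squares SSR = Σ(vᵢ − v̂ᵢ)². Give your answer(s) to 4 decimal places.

SSR = 4.8430

Forming AᵀA = [[6, 1555]; [1555, 856595]] and Aᵀv = [3121, 1716991]ᵀ gives AᵀA·[p, q]ᵀ = Aᵀv.
Determinant 6·856595 − 1555² = 2721545.
p = (3121·856595 − 1555·1716991)/2721545 = 702398/544309; q = (6·1716991 − 1555·3121)/2721545 = 5448791/2721545.
Residuals: -3358063/2721545, -158089/544309, 788004/544309, 699684/2721545, 1733733/2721545, -2224929/2721545; SSR = 13180324/2721545.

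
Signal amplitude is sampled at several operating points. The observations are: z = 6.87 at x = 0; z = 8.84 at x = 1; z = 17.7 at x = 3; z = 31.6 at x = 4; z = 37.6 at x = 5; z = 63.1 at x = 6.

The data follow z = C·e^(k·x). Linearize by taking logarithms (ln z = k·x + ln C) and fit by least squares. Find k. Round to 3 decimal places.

k = 0.371

Taking logs, ln z = k·x + ln C, so regress ln z on x.
AᵀA = [[87.0000, 19.0000]; [19.0000, 6]], rhs = [67.6160, 18.2049]ᵀ  (here Σx = 19.0000, Σ(x)² = 87.0000, Σln z = 18.2049, Σx·ln z = 67.6160).
Δ = 87.0000·6 − (19.0000)² = 161.0000; k = (67.6160·6 − 19.0000·18.2049)/161.0000 = 0.37145, ln C = (87.0000·18.2049 − 19.0000·67.6160)/161.0000 = 1.85791.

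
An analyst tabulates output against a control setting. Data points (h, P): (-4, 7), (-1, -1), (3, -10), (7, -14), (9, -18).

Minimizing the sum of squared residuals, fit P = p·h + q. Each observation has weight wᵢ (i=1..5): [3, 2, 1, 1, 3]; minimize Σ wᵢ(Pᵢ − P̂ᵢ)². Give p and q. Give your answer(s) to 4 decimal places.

p = -1.8796, q = -1.5770

MᵀWM·[p, q]ᵀ = MᵀWP reads: 351·p + 23·q = -696;  23·p + 10·q = -59.
(Σwᵢ·h·h = 351, Σwᵢ·h = 23, Σwᵢ·1 = 10, Σwᵢ·h·P = -696, Σwᵢ·P = -59.)
det = 351·10 − 23² = 2981.
p = ((-696)·10 − 23·(-59))/2981 = -5603/2981; q = (351·(-59) − 23·(-696))/2981 = -4701/2981.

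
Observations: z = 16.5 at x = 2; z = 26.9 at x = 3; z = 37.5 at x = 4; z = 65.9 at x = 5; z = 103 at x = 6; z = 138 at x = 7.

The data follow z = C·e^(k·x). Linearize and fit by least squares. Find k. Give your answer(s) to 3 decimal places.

With ln zᵢ as the transformed response and xᵢ as the regressor:
AᵀA = [[139.0000, 27.0000]; [27.0000, 6]], rhs = [113.2203, 23.4699]ᵀ  (here Σx = 27.0000, Σ(x)² = 139.0000, Σln z = 23.4699, Σx·ln z = 113.2203).
Solving (det = 105.0000): k = 0.43460, ln C = 1.95595.

k = 0.435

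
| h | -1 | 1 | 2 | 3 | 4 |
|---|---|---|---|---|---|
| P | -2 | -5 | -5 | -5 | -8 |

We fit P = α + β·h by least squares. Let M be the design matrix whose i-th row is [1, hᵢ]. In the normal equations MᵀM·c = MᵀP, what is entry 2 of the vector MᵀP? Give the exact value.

Entry 2 ↔ basis h, so (MᵀP)_{2} = Σᵢ (h)·Pᵢ = (-1)·(-2) + (1)·(-5) + (2)·(-5) + (3)·(-5) + (4)·(-8) = -60.

-60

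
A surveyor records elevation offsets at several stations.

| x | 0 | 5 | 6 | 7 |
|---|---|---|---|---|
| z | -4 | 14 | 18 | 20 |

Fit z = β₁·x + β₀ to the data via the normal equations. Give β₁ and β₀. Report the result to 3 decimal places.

β₁ = 3.517, β₀ = -3.828

The normal system MᵀM·[β₁, β₀]ᵀ = Mᵀz is [[110, 18]; [18, 4]]·[β₁, β₀]ᵀ = [318, 48]ᵀ.
det = 110·4 − 18² = 116.
β₁ = (318·4 − 18·48)/116 = 102/29; β₀ = (110·48 − 18·318)/116 = -111/29.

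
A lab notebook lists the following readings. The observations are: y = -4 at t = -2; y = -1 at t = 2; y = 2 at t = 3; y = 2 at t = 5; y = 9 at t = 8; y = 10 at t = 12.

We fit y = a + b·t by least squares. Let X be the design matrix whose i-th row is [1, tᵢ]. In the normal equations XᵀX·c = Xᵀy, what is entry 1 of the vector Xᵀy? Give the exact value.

18

Entry 1 ↔ basis 1, so (Xᵀy)_{1} = Σᵢ yᵢ = (1)·(-4) + (1)·(-1) + (1)·(2) + (1)·(2) + (1)·(9) + (1)·(10) = 18.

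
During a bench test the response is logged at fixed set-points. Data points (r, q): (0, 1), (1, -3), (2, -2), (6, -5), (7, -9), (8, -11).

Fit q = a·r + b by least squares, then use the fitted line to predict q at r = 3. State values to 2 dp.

Sums needed: Σr·r = 154, Σr = 24, Σ1 = 6.
And Σr·q = -188, Σq = -29.
det = 154·6 − 24² = 348.
a = ((-188)·6 − 24·(-29))/348 = -36/29; b = (154·(-29) − 24·(-188))/348 = 23/174.
At r = 3: q̂ = (-36/29)·(3) + (23/174)·(1) = -625/174.

q̂ = -3.59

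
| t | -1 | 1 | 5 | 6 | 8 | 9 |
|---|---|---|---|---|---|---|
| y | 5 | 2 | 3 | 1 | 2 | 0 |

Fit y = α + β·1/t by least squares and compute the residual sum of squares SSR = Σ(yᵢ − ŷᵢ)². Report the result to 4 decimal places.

With design matrix X, XᵀX = [[6, 217/360]; [217/360, 271609/129600]] and Xᵀy = [13, -119/60]ᵀ.
Eliminating β: (271609/129600)·(row 1) − (217/360)·(row 2) gives (316513/25920)·α = (271609/129600)·13 − (217/360)·(-119/60) = 737171/25920, so α = 737171/316513.
Then β = ((-119/60) − (217/360)·(737171/316513))/(271609/129600) = -511560/316513.
Residuals: 333834/316513, 407415/316513, 314680/316513, -335398/316513, -40200/316513, -680331/316513; SSR = 3012242/316513.

SSR = 9.5170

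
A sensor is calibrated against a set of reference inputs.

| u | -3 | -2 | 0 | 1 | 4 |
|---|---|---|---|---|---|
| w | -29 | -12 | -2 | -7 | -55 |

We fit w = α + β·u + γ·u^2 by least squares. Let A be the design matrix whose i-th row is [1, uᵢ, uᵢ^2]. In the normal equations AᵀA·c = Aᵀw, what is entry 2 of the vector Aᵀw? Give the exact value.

Entry 2 ↔ basis u, so (Aᵀw)_{2} = Σᵢ (u)·wᵢ = (-3)·(-29) + (-2)·(-12) + (0)·(-2) + (1)·(-7) + (4)·(-55) = -116.

-116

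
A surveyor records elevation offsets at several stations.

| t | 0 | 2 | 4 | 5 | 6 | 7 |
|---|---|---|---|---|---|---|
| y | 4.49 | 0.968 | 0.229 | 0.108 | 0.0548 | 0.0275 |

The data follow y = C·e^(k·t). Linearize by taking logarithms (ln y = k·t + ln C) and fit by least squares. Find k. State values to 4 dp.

With ln yᵢ as the transformed response and tᵢ as the regressor:
Σt = 24.0000, Σ(t)² = 130.0000, Σln y = -8.7280, Σt·ln y = -59.6687.
Normal system: [[130.0000, 24.0000]; [24.0000, 6]]·[k, ln C]ᵀ = [-59.6687, -8.7280]ᵀ.
Δ = 130.0000·6 − (24.0000)² = 204.0000; k = (-59.6687·6 − 24.0000·-8.7280)/204.0000 = -0.72814, ln C = (130.0000·-8.7280 − 24.0000·-59.6687)/204.0000 = 1.45791.

k = -0.7281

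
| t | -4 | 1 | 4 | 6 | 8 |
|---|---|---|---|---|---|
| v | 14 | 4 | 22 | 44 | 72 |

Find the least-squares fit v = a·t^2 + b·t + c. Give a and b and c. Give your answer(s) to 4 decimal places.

The normal equations are: 5905·a + 729·b + 133·c = 6772;  729·a + 133·b + 15·c = 876;  133·a + 15·b + 5·c = 156.
(Σt^2·t^2 = 5905, Σt^2·t = 729, Σt^2 = 133, Σt·t = 133, Σt = 15, Σ1 = 5, Σt^2·v = 6772, Σt·v = 876, Σv = 156.)
Inverting the 3×3 Gram matrix, [a, b, c]ᵀ = [10924/11297, 11412/11297, 27652/11297]ᵀ.

a = 0.9670, b = 1.0102, c = 2.4477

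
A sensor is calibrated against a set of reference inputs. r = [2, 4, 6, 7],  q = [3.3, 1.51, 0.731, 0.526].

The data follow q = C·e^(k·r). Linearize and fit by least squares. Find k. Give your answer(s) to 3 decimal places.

With ln qᵢ as the transformed response and rᵢ as the regressor:
Σr = 19.0000, Σ(r)² = 105.0000, Σln q = 0.6502, Σr·ln q = -2.3409.
Equations: 105.0000·k + 19.0000·ln C = -2.3409;  19.0000·k + 4·ln C = 0.6502.
Slope k = (n·Σr·ln q − Σr·Σln q)/(n·Σ(r)² − (Σr)²) = (4·-2.3409 − 19.0000·0.6502)/59.0000 = -0.36811; ln C = (Σln q − k·Σr)/n = 1.91106.

k = -0.368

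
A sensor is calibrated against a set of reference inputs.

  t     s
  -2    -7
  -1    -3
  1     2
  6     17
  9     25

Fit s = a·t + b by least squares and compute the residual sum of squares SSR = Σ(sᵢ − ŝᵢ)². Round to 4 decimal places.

SSR = 0.8789

AᵀA·[a, b]ᵀ = Aᵀs reads: 123·a + 13·b = 346;  13·a + 5·b = 34.
(Σt·t = 123, Σt = 13, Σ1 = 5, Σt·s = 346, Σs = 34.)
det = 123·5 − 13² = 446.
a = (346·5 − 13·34)/446 = 644/223; b = (123·34 − 13·346)/446 = -158/223.
Residuals: -115/223, 133/223, -40/223, 85/223, -63/223; SSR = 196/223.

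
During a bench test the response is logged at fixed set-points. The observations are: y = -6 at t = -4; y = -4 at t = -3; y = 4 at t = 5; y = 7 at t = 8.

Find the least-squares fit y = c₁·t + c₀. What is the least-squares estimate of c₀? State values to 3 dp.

The normal system XᵀX·[c₁, c₀]ᵀ = Xᵀy is [[114, 6]; [6, 4]]·[c₁, c₀]ᵀ = [112, 1]ᵀ.
Determinant 114·4 − 6² = 420.
c₁ = (112·4 − 6·1)/420 = 221/210; c₀ = (114·1 − 6·112)/420 = -93/70.

c₀ = -1.329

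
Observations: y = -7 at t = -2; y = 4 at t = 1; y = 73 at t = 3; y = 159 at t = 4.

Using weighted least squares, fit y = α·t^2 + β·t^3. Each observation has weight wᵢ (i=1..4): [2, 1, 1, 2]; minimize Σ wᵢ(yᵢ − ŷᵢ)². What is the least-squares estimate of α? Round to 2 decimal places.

Entries of XᵀWX: Σwᵢ·t^2·t^2 = 626, Σwᵢ·t^2·t^3 = 2228, Σwᵢ·t^3·t^3 = 9050.
Moment sums: Σwᵢ·t^2·y = 5693, Σwᵢ·t^3·y = 22439.
Eliminating β: 9050·(row 1) − 2228·(row 2) gives 701316·α = 9050·5693 − 2228·22439 = 1527558, so α = 254593/116886.
Then β = (22439 − 2228·(254593/116886))/9050 = 227135/116886.

α = 2.18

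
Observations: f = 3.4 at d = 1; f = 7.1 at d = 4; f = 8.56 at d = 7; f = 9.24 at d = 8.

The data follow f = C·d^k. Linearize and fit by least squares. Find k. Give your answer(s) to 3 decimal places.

Let Y = ln f. Fitting Y = k·ln d + ln C by least squares:
Σln d = 5.4116, Σ(ln d)² = 10.0325, Σln f = 7.5545, Σln d·ln f = 11.5191.
Equations: 10.0325·k + 5.4116·ln C = 11.5191;  5.4116·k + 4·ln C = 7.5545.
Solving (det = 10.8439): k = 0.47897, ln C = 1.24063.

k = 0.479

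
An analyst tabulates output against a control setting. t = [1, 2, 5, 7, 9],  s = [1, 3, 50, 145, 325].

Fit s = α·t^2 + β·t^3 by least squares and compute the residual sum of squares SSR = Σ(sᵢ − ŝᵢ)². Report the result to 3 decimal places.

SSR = 5.441

With design matrix M, MᵀM = [[9604, 79014]; [79014, 664780]] and Mᵀs = [34693, 292935]ᵀ.
det = 9604·664780 − 79014² = 141334924.
α = (34693·664780 − 79014·292935)/141334924 = -41376775/70667462; β = (9604·292935 − 79014·34693)/141334924 = 36057519/70667462.
Residuals: 37993359/35333731, 44524667/35333731, 30301300/35333731, -46742526/35333731, 16256287/35333731; SSR = 192259365/35333731.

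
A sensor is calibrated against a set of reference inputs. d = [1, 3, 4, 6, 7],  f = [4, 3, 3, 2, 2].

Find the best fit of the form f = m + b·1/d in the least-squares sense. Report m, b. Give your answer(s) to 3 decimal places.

From the data, Σ1 = 5, Σ1/d = 53/28, Σ1/d·1/d = 8621/7056.
Right-hand side: Σf = 14, Σ1/d·f = 535/84.
So AᵀA·[m, b]ᵀ = Aᵀf: [[5, 53/28]; [53/28, 8621/7056]]·[m, b]ᵀ = [14, 535/84]ᵀ.
Eliminating b: (8621/7056)·(row 1) − (53/28)·(row 2) gives (1114/441)·m = (8621/7056)·14 − (53/28)·(535/84) = 35629/7056, so m = 35629/17824.
Then b = ((535/84) − (53/28)·(35629/17824))/(8621/7056) = 9429/4456.

m = 1.999, b = 2.116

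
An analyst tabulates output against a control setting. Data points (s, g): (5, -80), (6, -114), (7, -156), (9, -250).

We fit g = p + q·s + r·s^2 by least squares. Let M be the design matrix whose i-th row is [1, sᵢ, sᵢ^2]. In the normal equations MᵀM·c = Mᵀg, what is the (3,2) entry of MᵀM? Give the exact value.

1413

Row 3 ↔ basis s^2, column 2 ↔ basis s, so (MᵀM)_{3,2} = Σᵢ (s^2)·(s) = (25)·(5) + (36)·(6) + (49)·(7) + (81)·(9) = 1413.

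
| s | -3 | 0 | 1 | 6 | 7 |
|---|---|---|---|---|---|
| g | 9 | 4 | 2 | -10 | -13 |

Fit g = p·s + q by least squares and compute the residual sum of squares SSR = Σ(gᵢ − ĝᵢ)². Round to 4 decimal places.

The normal equations are: 95·p + 11·q = -176;  11·p + 5·q = -8.
(Σs·s = 95, Σs = 11, Σ1 = 5, Σs·g = -176, Σg = -8.)
Determinant 95·5 − 11² = 354.
p = ((-176)·5 − 11·(-8))/354 = -132/59; q = (95·(-8) − 11·(-176))/354 = 196/59.
Residuals: -61/59, 40/59, 54/59, 6/59, -39/59; SSR = 166/59.

SSR = 2.8136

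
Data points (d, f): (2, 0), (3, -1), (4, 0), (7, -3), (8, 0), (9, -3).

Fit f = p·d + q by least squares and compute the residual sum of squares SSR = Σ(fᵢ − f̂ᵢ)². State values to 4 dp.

MᵀM·[p, q]ᵀ = Mᵀf reads: 223·p + 33·q = -51;  33·p + 6·q = -7.
Eliminating q: 6·(row 1) − 33·(row 2) gives 249·p = 6·(-51) − 33·(-7) = -75, so p = -25/83.
Then q = ((-7) − 33·(-25/83))/6 = 122/249.
Residuals: 28/249, -146/249, 178/249, -344/249, 478/249, -194/249; SSR = 1760/249.

SSR = 7.0683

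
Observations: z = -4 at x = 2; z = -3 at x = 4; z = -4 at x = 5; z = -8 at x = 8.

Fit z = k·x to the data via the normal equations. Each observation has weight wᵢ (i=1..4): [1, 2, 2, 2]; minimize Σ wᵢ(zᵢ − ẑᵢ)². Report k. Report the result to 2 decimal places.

k = -0.93

The normal equations are: 214·k = -200.
k = (-200)/214 = -0.934579.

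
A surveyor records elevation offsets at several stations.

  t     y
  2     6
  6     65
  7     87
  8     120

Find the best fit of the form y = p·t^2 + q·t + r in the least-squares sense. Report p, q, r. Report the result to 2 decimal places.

Compute the Gram sums: Σt^2·t^2 = 7809, Σt^2·t = 1079, Σt^2 = 153, Σt·t = 153, Σt = 23, Σ1 = 4.
Right-hand side: Σt^2·y = 14307, Σt·y = 1971, Σy = 278.
Solving the 3×3 system (Gaussian elimination) gives p = 4009/1804, q = -6111/1804, r = 163/41.

p = 2.22, q = -3.39, r = 3.98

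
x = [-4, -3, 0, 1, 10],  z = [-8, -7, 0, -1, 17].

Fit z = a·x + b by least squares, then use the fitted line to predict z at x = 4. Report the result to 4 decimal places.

Forming AᵀA = [[126, 4]; [4, 5]] and Aᵀz = [222, 1]ᵀ gives AᵀA·[a, b]ᵀ = Aᵀz.
Δ = 126·5 − 4² = 614.
a = (222·5 − 4·1)/614 = 553/307; b = (126·1 − 4·222)/614 = -381/307.
At x = 4: ẑ = (553/307)·(4) + (-381/307)·(1) = 1831/307.

ẑ = 5.9642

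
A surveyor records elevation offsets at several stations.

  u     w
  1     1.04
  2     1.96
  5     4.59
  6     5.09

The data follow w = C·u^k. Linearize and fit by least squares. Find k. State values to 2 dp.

With ln wᵢ as the transformed response and ln uᵢ as the regressor:
XᵀX = [[6.2811, 4.0943]; [4.0943, 4]], rhs = [5.8347, 3.8633]ᵀ  (here Σln u = 4.0943, Σ(ln u)² = 6.2811, Σln w = 3.8633, Σln u·ln w = 5.8347).
Δ = 6.2811·4 − (4.0943)² = 8.3609; k = (5.8347·4 − 4.0943·3.8633)/8.3609 = 0.89956, ln C = (6.2811·3.8633 − 4.0943·5.8347)/8.3609 = 0.04505.

k = 0.90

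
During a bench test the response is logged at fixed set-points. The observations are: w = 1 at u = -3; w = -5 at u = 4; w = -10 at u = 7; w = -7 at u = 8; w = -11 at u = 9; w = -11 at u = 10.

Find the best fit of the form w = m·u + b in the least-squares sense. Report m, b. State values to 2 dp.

m = -0.93, b = -1.72

The normal equations are: 319·m + 35·b = -358;  35·m + 6·b = -43.
Eliminating b: 6·(row 1) − 35·(row 2) gives 689·m = 6·(-358) − 35·(-43) = -643, so m = -643/689.
Then b = ((-43) − 35·(-643/689))/6 = -1187/689.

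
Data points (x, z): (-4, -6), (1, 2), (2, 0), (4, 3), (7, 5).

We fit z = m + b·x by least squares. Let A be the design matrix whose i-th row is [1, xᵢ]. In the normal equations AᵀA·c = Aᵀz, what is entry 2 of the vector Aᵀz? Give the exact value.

Entry 2 ↔ basis x, so (Aᵀz)_{2} = Σᵢ (x)·zᵢ = (-4)·(-6) + (1)·(2) + (2)·(0) + (4)·(3) + (7)·(5) = 73.

73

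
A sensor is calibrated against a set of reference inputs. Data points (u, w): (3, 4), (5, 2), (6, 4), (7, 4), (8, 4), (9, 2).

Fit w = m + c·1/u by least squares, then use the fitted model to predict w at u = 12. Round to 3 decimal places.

ŵ = 3.051

From the data, Σ1 = 6, Σ1/u = 2719/2520, Σ1/u·1/u = 1443241/6350400.
Moment sums: Σw = 20, Σ1/u·w = 2327/630.
Determinant 6·(1443241/6350400) − (2719/2520)² = 253297/1270080.
m = (20·(1443241/6350400) − (2719/2520)·(2327/630))/(253297/1270080) = 3556368/1266485; c = (6·(2327/630) − (2719/2520)·20)/(253297/1270080) = 739872/253297.
At u = 12: ŵ = (3556368/1266485)·(1) + (739872/253297)·(1/12) = 3864648/1266485.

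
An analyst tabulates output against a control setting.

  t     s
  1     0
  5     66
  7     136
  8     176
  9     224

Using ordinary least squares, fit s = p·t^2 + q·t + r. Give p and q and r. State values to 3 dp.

p = 2.816, q = -0.110, r = -2.863

The normal equations are: 13684·p + 1710·q + 220·r = 37722;  1710·p + 220·q + 30·r = 4706;  220·p + 30·q + 5·r = 602.
(Σt^2·t^2 = 13684, Σt^2·t = 1710, Σt^2 = 220, Σt·t = 220, Σt = 30, Σ1 = 5, Σt^2·s = 37722, Σt·s = 4706, Σs = 602.)
Solving the 3×3 system (Gaussian elimination) gives p = 1135/403, q = -17/155, r = -5768/2015.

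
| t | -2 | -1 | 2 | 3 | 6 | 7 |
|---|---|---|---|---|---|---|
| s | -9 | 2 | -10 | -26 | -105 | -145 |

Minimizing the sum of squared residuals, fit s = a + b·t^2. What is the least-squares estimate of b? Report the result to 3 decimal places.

b = -3.017

The normal equations are: 6·a + 103·b = -293;  103·a + 3811·b = -11193.
(Σ1 = 6, Σt^2 = 103, Σt^2·t^2 = 3811, Σs = -293, Σt^2·s = -11193.)
det = 6·3811 − 103² = 12257.
a = ((-293)·3811 − 103·(-11193))/12257 = 352/119; b = (6·(-11193) − 103·(-293))/12257 = -36979/12257.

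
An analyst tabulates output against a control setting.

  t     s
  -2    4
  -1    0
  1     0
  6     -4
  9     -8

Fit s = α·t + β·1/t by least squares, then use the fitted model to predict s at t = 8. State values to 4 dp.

ŝ = -6.8287

Sums needed: Σt·t = 123, Σt·1/t = 5, Σ1/t·1/t = 371/162.
Moment sums: Σt·s = -104, Σ1/t·s = -32/9.
So AᵀA·[α, β]ᵀ = Aᵀs: [[123, 5]; [5, 371/162]]·[α, β]ᵀ = [-104, -32/9]ᵀ.
Δ = 123·(371/162) − 5² = 13861/54.
α = ((-104)·(371/162) − 5·(-32/9))/(13861/54) = -35704/41583; β = (123·(-32/9) − 5·(-104))/(13861/54) = 4464/13861.
At t = 8: ŝ = (-35704/41583)·(8) + (4464/13861)·(1/8) = -283958/41583.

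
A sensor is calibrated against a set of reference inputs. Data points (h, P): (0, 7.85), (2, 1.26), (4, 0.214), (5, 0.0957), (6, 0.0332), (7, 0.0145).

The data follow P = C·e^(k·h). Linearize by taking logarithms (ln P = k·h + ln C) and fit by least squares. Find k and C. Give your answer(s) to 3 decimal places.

k = -0.899, C = 7.817

Linearized form: ln P = k·h + ln C. From the 6 transformed points,
Σh = 24.0000, Σ(h)² = 130.0000, Σln P = -9.2355, Σh·ln P = -67.5041.
Equations: 130.0000·k + 24.0000·ln C = -67.5041;  24.0000·k + 6·ln C = -9.2355.
Δ = 130.0000·6 − (24.0000)² = 204.0000; k = (-67.5041·6 − 24.0000·-9.2355)/204.0000 = -0.89888, ln C = (130.0000·-9.2355 − 24.0000·-67.5041)/204.0000 = 2.05628, so C = exp(2.05628) = 7.81687.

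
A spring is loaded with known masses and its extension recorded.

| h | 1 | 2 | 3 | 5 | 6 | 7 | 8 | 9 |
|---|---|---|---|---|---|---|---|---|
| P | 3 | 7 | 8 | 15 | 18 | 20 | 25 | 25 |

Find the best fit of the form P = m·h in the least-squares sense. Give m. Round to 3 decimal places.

m = 2.933

Entries of XᵀX: Σh·h = 269.
Right-hand side: Σh·P = 789.
So XᵀX·[m]ᵀ = XᵀP: [[269]]·[m]ᵀ = [789]ᵀ.
m = 789/269 = 2.93309.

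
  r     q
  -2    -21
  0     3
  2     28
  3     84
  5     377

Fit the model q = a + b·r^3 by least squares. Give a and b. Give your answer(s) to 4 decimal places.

a = 3.2999, b = 2.9901

With design matrix A, AᵀA = [[5, 152]; [152, 16482]] and Aᵀq = [471, 49785]ᵀ.
Determinant 5·16482 − 152² = 59306.
a = (471·16482 − 152·49785)/59306 = 7527/2281; b = (5·49785 − 152·471)/59306 = 13641/4562.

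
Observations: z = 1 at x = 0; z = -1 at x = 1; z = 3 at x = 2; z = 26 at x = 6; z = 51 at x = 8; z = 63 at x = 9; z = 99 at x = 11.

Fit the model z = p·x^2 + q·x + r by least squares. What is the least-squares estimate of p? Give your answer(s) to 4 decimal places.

The normal system AᵀA·[p, q, r]ᵀ = Aᵀz is [[26611, 2797, 307]; [2797, 307, 37]; [307, 37, 7]]·[p, q, r]ᵀ = [21293, 2225, 242]ᵀ.
Row-reducing yields p = 771/836, q = -1286/1045, r = 239/380.

p = 0.9222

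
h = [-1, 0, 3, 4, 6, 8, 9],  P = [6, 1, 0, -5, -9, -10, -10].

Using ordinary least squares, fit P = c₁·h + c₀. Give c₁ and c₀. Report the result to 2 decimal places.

Compute the Gram sums: Σh·h = 207, Σh = 29, Σ1 = 7.
Right-hand side: Σh·P = -250, ΣP = -27.
So XᵀX·[c₁, c₀]ᵀ = XᵀP: [[207, 29]; [29, 7]]·[c₁, c₀]ᵀ = [-250, -27]ᵀ.
Δ = 207·7 − 29² = 608.
c₁ = ((-250)·7 − 29·(-27))/608 = -967/608; c₀ = (207·(-27) − 29·(-250))/608 = 1661/608.

c₁ = -1.59, c₀ = 2.73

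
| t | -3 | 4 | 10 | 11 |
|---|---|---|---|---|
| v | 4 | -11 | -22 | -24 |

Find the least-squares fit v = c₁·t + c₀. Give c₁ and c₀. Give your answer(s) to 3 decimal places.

c₁ = -1.988, c₀ = -2.316

Entries of XᵀX: Σt·t = 246, Σt = 22, Σ1 = 4.
Right-hand side: Σt·v = -540, Σv = -53.
Eliminating c₀: 4·(row 1) − 22·(row 2) gives 500·c₁ = 4·(-540) − 22·(-53) = -994, so c₁ = -497/250.
Then c₀ = ((-53) − 22·(-497/250))/4 = -579/250.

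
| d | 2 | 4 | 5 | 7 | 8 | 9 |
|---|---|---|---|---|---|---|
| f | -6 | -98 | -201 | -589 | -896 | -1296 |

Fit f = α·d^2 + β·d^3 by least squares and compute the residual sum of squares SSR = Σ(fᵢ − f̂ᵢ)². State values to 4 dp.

AᵀA·[α, β]ᵀ = Aᵀf reads: 13955·α + 112805·β = -197798;  112805·α + 931019·β = -1637008.
(Σd^2·d^2 = 13955, Σd^2·d^3 = 112805, Σd^3·d^3 = 931019, Σd^2·f = -197798, Σd^3·f = -1637008.)
det = 13955·931019 − 112805² = 267402120.
α = ((-197798)·931019 − 112805·(-1637008))/267402120 = 254495639/133701060; β = (13955·(-1637008) − 112805·(-197798))/267402120 = -53184325/26740212.
Residuals: 76796021/33425265, -12970842/11141755, 389909/13370106, -757773/11141755, 17000336/33425265, -5642649/22283510; SSR = 465431281/66850530.

SSR = 6.9623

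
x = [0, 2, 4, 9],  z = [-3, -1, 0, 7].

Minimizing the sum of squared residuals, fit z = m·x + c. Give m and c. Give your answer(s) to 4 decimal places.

m = 1.1117, c = -3.4190

Entries of AᵀA: Σx·x = 101, Σx = 15, Σ1 = 4.
And Σx·z = 61, Σz = 3.
det = 101·4 − 15² = 179.
m = (61·4 − 15·3)/179 = 199/179; c = (101·3 − 15·61)/179 = -612/179.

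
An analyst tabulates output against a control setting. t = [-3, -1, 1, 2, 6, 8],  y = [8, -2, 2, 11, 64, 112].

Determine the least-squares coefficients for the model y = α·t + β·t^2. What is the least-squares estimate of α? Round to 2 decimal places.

α = 1.88

MᵀM·[α, β]ᵀ = Mᵀy reads: 115·α + 709·β = 1282;  709·α + 5491·β = 9588.
Eliminating β: 5491·(row 1) − 709·(row 2) gives 128784·α = 5491·1282 − 709·9588 = 241570, so α = 120785/64392.
Then β = (9588 − 709·(120785/64392))/5491 = 96841/64392.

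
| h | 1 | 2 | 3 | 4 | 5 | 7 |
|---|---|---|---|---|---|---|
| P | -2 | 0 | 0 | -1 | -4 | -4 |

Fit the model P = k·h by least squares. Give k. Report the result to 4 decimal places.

k = -0.5192

Entries of AᵀA: Σh·h = 104.
Moment sums: Σh·P = -54.
k = (-54)/104 = -0.519231.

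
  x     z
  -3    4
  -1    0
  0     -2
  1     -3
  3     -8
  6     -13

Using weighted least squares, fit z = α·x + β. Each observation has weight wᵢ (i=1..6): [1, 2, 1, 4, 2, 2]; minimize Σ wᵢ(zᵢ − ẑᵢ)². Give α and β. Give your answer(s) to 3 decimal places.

AᵀWA·[α, β]ᵀ = AᵀWz reads: 105·α + 17·β = -228;  17·α + 12·β = -52.
(Σwᵢ·x·x = 105, Σwᵢ·x = 17, Σwᵢ·1 = 12, Σwᵢ·x·z = -228, Σwᵢ·z = -52.)
det = 105·12 − 17² = 971.
α = ((-228)·12 − 17·(-52))/971 = -1852/971; β = (105·(-52) − 17·(-228))/971 = -1584/971.

α = -1.907, β = -1.631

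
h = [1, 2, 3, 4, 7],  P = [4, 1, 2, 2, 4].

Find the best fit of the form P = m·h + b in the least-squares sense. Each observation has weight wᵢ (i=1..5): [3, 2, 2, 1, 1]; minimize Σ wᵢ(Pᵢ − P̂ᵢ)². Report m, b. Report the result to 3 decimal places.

With design matrix X, XᵀWX = [[94, 24]; [24, 9]] and XᵀWP = [64, 24]ᵀ.
Determinant 94·9 − 24² = 270.
m = (64·9 − 24·24)/270 = 0; b = (94·24 − 24·64)/270 = 8/3.

m = 0.000, b = 2.667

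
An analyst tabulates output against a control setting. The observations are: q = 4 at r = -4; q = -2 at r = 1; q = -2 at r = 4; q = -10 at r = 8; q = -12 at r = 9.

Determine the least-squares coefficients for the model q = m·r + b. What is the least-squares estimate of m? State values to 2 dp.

m = -1.19

Normal-equation sums: Σr·r = 178, Σr = 18, Σ1 = 5.
And Σr·q = -214, Σq = -22.
Determinant 178·5 − 18² = 566.
m = ((-214)·5 − 18·(-22))/566 = -337/283; b = (178·(-22) − 18·(-214))/566 = -32/283.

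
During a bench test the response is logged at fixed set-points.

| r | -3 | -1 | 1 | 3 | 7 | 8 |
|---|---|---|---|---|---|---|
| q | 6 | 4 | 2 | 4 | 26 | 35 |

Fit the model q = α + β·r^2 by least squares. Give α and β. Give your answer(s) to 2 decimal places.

MᵀM·[α, β]ᵀ = Mᵀq reads: 6·α + 133·β = 77;  133·α + 6661·β = 3610.
(Σ1 = 6, Σr^2 = 133, Σr^2·r^2 = 6661, Σq = 77, Σr^2·q = 3610.)
det = 6·6661 − 133² = 22277.
α = (77·6661 − 133·3610)/22277 = 32767/22277; β = (6·3610 − 133·77)/22277 = 11419/22277.

α = 1.47, β = 0.51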